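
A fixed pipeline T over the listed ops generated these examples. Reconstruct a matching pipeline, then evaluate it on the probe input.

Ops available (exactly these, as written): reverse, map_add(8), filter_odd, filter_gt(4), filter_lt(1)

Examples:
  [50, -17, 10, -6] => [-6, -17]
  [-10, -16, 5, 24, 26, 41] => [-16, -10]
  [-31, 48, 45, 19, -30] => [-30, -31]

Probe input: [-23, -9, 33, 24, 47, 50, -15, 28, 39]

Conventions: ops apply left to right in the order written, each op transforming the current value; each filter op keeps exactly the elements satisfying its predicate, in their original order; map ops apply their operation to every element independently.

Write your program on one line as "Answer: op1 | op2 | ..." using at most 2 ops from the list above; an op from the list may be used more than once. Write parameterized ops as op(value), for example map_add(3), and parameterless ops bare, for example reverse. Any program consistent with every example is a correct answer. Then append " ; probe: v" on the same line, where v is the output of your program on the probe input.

reverse | filter_lt(1) ; probe: [-15, -9, -23]

Check, running the answer program on each example:
  [50, -17, 10, -6] -> [-6, 10, -17, 50] -> [-6, -17]
  [-10, -16, 5, 24, 26, 41] -> [41, 26, 24, 5, -16, -10] -> [-16, -10]
  [-31, 48, 45, 19, -30] -> [-30, 19, 45, 48, -31] -> [-30, -31]
  probe: [-23, -9, 33, 24, 47, 50, -15, 28, 39] -> [39, 28, -15, 50, 47, 24, 33, -9, -23] -> [-15, -9, -23]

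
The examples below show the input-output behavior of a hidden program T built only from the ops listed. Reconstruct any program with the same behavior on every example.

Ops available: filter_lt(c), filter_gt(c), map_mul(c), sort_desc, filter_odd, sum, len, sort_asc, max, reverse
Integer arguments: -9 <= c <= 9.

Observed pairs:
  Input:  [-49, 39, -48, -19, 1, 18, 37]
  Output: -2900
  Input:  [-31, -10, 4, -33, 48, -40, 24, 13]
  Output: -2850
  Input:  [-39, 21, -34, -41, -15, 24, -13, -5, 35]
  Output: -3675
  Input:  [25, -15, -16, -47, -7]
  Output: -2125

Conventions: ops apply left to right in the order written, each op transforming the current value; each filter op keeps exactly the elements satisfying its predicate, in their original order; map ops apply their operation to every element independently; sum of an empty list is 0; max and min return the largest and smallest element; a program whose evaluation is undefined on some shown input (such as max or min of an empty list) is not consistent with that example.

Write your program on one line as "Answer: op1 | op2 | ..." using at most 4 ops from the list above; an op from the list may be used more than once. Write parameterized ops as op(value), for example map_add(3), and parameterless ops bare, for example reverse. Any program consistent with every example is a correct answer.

map_mul(5) | map_mul(5) | filter_lt(-5) | sum

Check, running the answer program on each example:
  [-49, 39, -48, -19, 1, 18, 37] -> [-245, 195, -240, -95, 5, 90, 185] -> [-1225, 975, -1200, -475, 25, 450, 925] -> [-1225, -1200, -475] -> -2900
  [-31, -10, 4, -33, 48, -40, 24, 13] -> [-155, -50, 20, -165, 240, -200, 120, 65] -> [-775, -250, 100, -825, 1200, -1000, 600, 325] -> [-775, -250, -825, -1000] -> -2850
  [-39, 21, -34, -41, -15, 24, -13, -5, 35] -> [-195, 105, -170, -205, -75, 120, -65, -25, 175] -> [-975, 525, -850, -1025, -375, 600, -325, -125, 875] -> [-975, -850, -1025, -375, -325, -125] -> -3675
  [25, -15, -16, -47, -7] -> [125, -75, -80, -235, -35] -> [625, -375, -400, -1175, -175] -> [-375, -400, -1175, -175] -> -2125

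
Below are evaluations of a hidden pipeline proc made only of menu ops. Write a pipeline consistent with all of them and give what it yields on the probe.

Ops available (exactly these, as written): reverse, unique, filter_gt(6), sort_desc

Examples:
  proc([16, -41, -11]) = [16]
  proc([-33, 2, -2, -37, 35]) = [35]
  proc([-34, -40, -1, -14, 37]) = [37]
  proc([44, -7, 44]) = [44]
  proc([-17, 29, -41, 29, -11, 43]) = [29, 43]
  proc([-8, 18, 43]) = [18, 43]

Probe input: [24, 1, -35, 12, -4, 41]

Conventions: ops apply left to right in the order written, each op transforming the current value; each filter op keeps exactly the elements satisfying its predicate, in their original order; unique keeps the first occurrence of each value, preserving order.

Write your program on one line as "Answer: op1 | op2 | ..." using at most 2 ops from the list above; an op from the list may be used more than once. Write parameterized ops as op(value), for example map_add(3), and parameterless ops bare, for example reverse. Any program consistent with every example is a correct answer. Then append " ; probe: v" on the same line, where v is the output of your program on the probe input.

filter_gt(6) | unique ; probe: [24, 12, 41]

Check, running the answer program on each example:
  [16, -41, -11] -> [16] -> [16]
  [-33, 2, -2, -37, 35] -> [35] -> [35]
  [-34, -40, -1, -14, 37] -> [37] -> [37]
  [44, -7, 44] -> [44, 44] -> [44]
  [-17, 29, -41, 29, -11, 43] -> [29, 29, 43] -> [29, 43]
  [-8, 18, 43] -> [18, 43] -> [18, 43]
  probe: [24, 1, -35, 12, -4, 41] -> [24, 12, 41] -> [24, 12, 41]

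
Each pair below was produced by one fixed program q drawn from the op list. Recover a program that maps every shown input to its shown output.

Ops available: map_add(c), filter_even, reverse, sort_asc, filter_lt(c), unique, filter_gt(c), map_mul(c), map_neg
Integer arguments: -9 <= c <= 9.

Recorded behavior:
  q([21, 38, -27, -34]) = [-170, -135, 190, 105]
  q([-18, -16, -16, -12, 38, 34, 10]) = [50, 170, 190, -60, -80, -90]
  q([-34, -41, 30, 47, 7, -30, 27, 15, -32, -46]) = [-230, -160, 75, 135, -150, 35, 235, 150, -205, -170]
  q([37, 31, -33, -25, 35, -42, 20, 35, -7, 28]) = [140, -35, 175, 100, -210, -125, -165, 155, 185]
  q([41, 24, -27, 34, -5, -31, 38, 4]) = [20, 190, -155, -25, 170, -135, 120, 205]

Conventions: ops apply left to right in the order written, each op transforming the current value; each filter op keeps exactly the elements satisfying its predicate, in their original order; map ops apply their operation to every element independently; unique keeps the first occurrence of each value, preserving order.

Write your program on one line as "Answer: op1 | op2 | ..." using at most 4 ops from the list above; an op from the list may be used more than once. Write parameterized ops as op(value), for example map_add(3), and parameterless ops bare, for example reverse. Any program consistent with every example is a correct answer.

map_mul(5) | reverse | unique

Check, running the answer program on each example:
  [21, 38, -27, -34] -> [105, 190, -135, -170] -> [-170, -135, 190, 105] -> [-170, -135, 190, 105]
  [-18, -16, -16, -12, 38, 34, 10] -> [-90, -80, -80, -60, 190, 170, 50] -> [50, 170, 190, -60, -80, -80, -90] -> [50, 170, 190, -60, -80, -90]
  [-34, -41, 30, 47, 7, -30, 27, 15, -32, -46] -> [-170, -205, 150, 235, 35, -150, 135, 75, -160, -230] -> [-230, -160, 75, 135, -150, 35, 235, 150, -205, -170] -> [-230, -160, 75, 135, -150, 35, 235, 150, -205, -170]
  [37, 31, -33, -25, 35, -42, 20, 35, -7, 28] -> [185, 155, -165, -125, 175, -210, 100, 175, -35, 140] -> [140, -35, 175, 100, -210, 175, -125, -165, 155, 185] -> [140, -35, 175, 100, -210, -125, -165, 155, 185]
  [41, 24, -27, 34, -5, -31, 38, 4] -> [205, 120, -135, 170, -25, -155, 190, 20] -> [20, 190, -155, -25, 170, -135, 120, 205] -> [20, 190, -155, -25, 170, -135, 120, 205]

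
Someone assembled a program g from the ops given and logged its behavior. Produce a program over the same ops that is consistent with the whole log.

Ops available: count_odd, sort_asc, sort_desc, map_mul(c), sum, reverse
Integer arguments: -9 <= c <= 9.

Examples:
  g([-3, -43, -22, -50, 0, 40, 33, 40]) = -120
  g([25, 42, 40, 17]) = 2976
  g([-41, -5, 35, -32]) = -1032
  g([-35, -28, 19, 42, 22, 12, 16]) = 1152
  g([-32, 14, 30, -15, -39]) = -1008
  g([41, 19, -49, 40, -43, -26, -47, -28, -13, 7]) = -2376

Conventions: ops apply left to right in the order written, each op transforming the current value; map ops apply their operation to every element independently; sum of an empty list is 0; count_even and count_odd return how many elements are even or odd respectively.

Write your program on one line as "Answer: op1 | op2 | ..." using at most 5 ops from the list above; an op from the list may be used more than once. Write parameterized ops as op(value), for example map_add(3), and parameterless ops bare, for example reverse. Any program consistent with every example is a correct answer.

sort_desc | map_mul(4) | map_mul(6) | sum

Check, running the answer program on each example:
  [-3, -43, -22, -50, 0, 40, 33, 40] -> [40, 40, 33, 0, -3, -22, -43, -50] -> [160, 160, 132, 0, -12, -88, -172, -200] -> [960, 960, 792, 0, -72, -528, -1032, -1200] -> -120
  [25, 42, 40, 17] -> [42, 40, 25, 17] -> [168, 160, 100, 68] -> [1008, 960, 600, 408] -> 2976
  [-41, -5, 35, -32] -> [35, -5, -32, -41] -> [140, -20, -128, -164] -> [840, -120, -768, -984] -> -1032
  [-35, -28, 19, 42, 22, 12, 16] -> [42, 22, 19, 16, 12, -28, -35] -> [168, 88, 76, 64, 48, -112, -140] -> [1008, 528, 456, 384, 288, -672, -840] -> 1152
  [-32, 14, 30, -15, -39] -> [30, 14, -15, -32, -39] -> [120, 56, -60, -128, -156] -> [720, 336, -360, -768, -936] -> -1008
  [41, 19, -49, 40, -43, -26, -47, -28, -13, 7] -> [41, 40, 19, 7, -13, -26, -28, -43, -47, -49] -> [164, 160, 76, 28, -52, -104, -112, -172, -188, -196] -> [984, 960, 456, 168, -312, -624, -672, -1032, -1128, -1176] -> -2376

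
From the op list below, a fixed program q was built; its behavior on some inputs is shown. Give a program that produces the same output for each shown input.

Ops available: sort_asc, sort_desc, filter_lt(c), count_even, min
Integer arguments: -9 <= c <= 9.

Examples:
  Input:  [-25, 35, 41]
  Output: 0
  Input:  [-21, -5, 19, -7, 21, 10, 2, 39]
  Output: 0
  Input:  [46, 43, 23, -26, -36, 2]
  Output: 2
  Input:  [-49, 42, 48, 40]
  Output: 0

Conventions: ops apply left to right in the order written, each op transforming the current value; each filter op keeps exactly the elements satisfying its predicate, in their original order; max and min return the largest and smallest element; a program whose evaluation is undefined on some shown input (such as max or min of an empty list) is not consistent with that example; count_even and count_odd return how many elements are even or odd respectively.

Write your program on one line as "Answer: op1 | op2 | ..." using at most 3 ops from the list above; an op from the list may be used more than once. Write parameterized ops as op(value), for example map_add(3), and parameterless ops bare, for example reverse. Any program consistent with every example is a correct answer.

filter_lt(1) | count_even

Check, running the answer program on each example:
  [-25, 35, 41] -> [-25] -> 0
  [-21, -5, 19, -7, 21, 10, 2, 39] -> [-21, -5, -7] -> 0
  [46, 43, 23, -26, -36, 2] -> [-26, -36] -> 2
  [-49, 42, 48, 40] -> [-49] -> 0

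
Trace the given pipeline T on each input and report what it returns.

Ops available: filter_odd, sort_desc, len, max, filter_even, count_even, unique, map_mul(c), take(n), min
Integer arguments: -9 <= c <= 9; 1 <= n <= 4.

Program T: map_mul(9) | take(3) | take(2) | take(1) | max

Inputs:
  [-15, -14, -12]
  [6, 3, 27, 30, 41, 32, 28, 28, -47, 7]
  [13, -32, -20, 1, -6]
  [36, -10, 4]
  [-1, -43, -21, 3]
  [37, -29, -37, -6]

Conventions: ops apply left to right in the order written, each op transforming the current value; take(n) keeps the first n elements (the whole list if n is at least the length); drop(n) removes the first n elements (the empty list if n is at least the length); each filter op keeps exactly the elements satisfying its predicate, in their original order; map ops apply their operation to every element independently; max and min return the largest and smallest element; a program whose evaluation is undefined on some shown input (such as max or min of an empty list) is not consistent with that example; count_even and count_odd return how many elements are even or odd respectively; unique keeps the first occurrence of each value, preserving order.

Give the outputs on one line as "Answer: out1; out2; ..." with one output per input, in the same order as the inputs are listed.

Execution, op by op:
  [-15, -14, -12] -> [-135, -126, -108] -> [-135, -126, -108] -> [-135, -126] -> [-135] -> -135
  [6, 3, 27, 30, 41, 32, 28, 28, -47, 7] -> [54, 27, 243, 270, 369, 288, 252, 252, -423, 63] -> [54, 27, 243] -> [54, 27] -> [54] -> 54
  [13, -32, -20, 1, -6] -> [117, -288, -180, 9, -54] -> [117, -288, -180] -> [117, -288] -> [117] -> 117
  [36, -10, 4] -> [324, -90, 36] -> [324, -90, 36] -> [324, -90] -> [324] -> 324
  [-1, -43, -21, 3] -> [-9, -387, -189, 27] -> [-9, -387, -189] -> [-9, -387] -> [-9] -> -9
  [37, -29, -37, -6] -> [333, -261, -333, -54] -> [333, -261, -333] -> [333, -261] -> [333] -> 333

-135; 54; 117; 324; -9; 333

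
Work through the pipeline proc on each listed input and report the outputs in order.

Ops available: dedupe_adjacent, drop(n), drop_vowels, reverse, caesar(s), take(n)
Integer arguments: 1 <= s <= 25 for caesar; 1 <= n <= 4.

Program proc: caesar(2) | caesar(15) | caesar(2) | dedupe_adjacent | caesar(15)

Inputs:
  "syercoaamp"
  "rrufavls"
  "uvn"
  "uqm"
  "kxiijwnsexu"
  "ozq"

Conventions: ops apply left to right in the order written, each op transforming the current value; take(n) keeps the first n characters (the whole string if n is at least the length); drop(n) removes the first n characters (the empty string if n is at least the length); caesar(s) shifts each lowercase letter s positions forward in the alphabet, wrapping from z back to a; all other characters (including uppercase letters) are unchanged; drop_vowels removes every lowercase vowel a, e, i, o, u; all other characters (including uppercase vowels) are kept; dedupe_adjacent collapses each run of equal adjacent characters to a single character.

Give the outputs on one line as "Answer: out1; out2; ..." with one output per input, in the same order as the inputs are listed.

"agmzkwiux"; "zcnidta"; "cdv"; "cyu"; "sfqrevamfc"; "why"

Execution, op by op:
  "syercoaamp" -> "uagteqccor" -> "jpvitfrrdg" -> "lrxkvhttfi" -> "lrxkvhtfi" -> "agmzkwiux"
  "rrufavls" -> "ttwhcxnu" -> "iilwrmcj" -> "kknytoel" -> "knytoel" -> "zcnidta"
  "uvn" -> "wxp" -> "lme" -> "nog" -> "nog" -> "cdv"
  "uqm" -> "wso" -> "lhd" -> "njf" -> "njf" -> "cyu"
  "kxiijwnsexu" -> "mzkklypugzw" -> "bozzanejvol" -> "dqbbcpglxqn" -> "dqbcpglxqn" -> "sfqrevamfc"
  "ozq" -> "qbs" -> "fqh" -> "hsj" -> "hsj" -> "why"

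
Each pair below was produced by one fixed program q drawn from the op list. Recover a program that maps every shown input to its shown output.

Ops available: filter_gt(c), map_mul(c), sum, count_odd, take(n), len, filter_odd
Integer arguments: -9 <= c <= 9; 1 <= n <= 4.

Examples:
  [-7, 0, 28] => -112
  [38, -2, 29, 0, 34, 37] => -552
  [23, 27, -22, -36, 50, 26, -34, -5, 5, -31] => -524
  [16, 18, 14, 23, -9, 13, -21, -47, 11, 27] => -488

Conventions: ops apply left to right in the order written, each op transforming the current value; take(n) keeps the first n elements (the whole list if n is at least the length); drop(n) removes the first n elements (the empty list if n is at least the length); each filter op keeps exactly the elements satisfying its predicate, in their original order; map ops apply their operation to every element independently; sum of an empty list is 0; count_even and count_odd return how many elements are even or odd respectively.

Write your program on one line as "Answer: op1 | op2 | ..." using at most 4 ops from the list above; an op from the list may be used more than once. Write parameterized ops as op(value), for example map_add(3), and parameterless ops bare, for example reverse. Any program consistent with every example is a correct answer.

filter_gt(1) | map_mul(-4) | sum

Check, running the answer program on each example:
  [-7, 0, 28] -> [28] -> [-112] -> -112
  [38, -2, 29, 0, 34, 37] -> [38, 29, 34, 37] -> [-152, -116, -136, -148] -> -552
  [23, 27, -22, -36, 50, 26, -34, -5, 5, -31] -> [23, 27, 50, 26, 5] -> [-92, -108, -200, -104, -20] -> -524
  [16, 18, 14, 23, -9, 13, -21, -47, 11, 27] -> [16, 18, 14, 23, 13, 11, 27] -> [-64, -72, -56, -92, -52, -44, -108] -> -488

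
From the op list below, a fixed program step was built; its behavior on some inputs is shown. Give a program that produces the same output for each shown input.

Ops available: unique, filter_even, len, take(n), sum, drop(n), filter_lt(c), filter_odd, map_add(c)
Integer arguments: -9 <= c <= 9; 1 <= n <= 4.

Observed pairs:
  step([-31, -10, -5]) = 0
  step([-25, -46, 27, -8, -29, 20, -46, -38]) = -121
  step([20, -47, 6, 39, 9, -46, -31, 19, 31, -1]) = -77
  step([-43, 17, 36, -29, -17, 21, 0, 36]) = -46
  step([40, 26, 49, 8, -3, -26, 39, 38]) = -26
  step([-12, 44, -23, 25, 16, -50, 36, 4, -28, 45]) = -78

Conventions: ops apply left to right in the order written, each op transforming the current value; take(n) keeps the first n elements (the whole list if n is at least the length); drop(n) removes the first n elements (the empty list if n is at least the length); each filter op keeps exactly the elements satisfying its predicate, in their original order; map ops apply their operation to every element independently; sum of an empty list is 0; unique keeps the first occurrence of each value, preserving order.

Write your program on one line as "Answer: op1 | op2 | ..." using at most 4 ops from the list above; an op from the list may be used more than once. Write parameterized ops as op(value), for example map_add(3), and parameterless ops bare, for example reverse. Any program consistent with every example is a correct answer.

drop(3) | filter_lt(-4) | sum

Check, running the answer program on each example:
  [-31, -10, -5] -> [] -> [] -> 0
  [-25, -46, 27, -8, -29, 20, -46, -38] -> [-8, -29, 20, -46, -38] -> [-8, -29, -46, -38] -> -121
  [20, -47, 6, 39, 9, -46, -31, 19, 31, -1] -> [39, 9, -46, -31, 19, 31, -1] -> [-46, -31] -> -77
  [-43, 17, 36, -29, -17, 21, 0, 36] -> [-29, -17, 21, 0, 36] -> [-29, -17] -> -46
  [40, 26, 49, 8, -3, -26, 39, 38] -> [8, -3, -26, 39, 38] -> [-26] -> -26
  [-12, 44, -23, 25, 16, -50, 36, 4, -28, 45] -> [25, 16, -50, 36, 4, -28, 45] -> [-50, -28] -> -78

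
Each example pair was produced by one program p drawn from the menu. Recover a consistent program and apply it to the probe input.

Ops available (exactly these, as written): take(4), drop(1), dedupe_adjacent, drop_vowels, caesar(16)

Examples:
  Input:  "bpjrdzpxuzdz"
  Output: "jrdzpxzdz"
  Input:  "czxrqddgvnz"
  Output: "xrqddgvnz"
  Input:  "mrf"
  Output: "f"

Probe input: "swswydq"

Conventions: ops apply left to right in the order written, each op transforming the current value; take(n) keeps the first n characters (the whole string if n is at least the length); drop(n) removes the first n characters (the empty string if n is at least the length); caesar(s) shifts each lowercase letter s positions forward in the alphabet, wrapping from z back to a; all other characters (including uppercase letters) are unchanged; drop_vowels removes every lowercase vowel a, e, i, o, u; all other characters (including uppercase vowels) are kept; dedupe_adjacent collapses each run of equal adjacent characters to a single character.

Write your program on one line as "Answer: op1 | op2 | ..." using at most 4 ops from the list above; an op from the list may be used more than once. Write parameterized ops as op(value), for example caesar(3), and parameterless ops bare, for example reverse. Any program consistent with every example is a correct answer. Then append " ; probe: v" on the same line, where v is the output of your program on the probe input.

drop(1) | drop(1) | drop_vowels ; probe: "swydq"

Check, running the answer program on each example:
  "bpjrdzpxuzdz" -> "pjrdzpxuzdz" -> "jrdzpxuzdz" -> "jrdzpxzdz"
  "czxrqddgvnz" -> "zxrqddgvnz" -> "xrqddgvnz" -> "xrqddgvnz"
  "mrf" -> "rf" -> "f" -> "f"
  probe: "swswydq" -> "wswydq" -> "swydq" -> "swydq"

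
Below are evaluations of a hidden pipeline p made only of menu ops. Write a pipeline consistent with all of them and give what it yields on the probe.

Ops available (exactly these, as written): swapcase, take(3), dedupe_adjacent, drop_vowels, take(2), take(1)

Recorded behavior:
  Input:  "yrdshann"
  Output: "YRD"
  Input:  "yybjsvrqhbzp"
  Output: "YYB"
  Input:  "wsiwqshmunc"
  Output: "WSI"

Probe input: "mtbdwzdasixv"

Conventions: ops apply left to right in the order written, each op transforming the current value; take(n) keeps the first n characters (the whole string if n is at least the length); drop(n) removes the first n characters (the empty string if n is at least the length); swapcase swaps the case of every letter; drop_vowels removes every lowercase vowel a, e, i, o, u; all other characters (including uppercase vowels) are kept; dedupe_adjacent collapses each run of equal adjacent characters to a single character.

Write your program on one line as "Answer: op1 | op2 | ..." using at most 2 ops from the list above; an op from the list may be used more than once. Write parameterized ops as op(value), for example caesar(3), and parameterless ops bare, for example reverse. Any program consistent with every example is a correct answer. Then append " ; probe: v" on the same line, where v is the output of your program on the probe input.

swapcase | take(3) ; probe: "MTB"

Check, running the answer program on each example:
  "yrdshann" -> "YRDSHANN" -> "YRD"
  "yybjsvrqhbzp" -> "YYBJSVRQHBZP" -> "YYB"
  "wsiwqshmunc" -> "WSIWQSHMUNC" -> "WSI"
  probe: "mtbdwzdasixv" -> "MTBDWZDASIXV" -> "MTB"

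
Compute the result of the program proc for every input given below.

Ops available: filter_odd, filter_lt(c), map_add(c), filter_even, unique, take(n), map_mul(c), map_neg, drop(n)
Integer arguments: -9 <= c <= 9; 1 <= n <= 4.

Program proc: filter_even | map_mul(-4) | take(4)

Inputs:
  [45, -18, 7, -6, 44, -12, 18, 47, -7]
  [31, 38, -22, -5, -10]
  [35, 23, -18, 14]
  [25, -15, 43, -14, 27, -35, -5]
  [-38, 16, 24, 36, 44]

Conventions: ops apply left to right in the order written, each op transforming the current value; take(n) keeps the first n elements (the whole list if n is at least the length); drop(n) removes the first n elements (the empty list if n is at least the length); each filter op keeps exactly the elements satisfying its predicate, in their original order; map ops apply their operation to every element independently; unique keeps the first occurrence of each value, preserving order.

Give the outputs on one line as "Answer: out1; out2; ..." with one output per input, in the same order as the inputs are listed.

Execution, op by op:
  [45, -18, 7, -6, 44, -12, 18, 47, -7] -> [-18, -6, 44, -12, 18] -> [72, 24, -176, 48, -72] -> [72, 24, -176, 48]
  [31, 38, -22, -5, -10] -> [38, -22, -10] -> [-152, 88, 40] -> [-152, 88, 40]
  [35, 23, -18, 14] -> [-18, 14] -> [72, -56] -> [72, -56]
  [25, -15, 43, -14, 27, -35, -5] -> [-14] -> [56] -> [56]
  [-38, 16, 24, 36, 44] -> [-38, 16, 24, 36, 44] -> [152, -64, -96, -144, -176] -> [152, -64, -96, -144]

[72, 24, -176, 48]; [-152, 88, 40]; [72, -56]; [56]; [152, -64, -96, -144]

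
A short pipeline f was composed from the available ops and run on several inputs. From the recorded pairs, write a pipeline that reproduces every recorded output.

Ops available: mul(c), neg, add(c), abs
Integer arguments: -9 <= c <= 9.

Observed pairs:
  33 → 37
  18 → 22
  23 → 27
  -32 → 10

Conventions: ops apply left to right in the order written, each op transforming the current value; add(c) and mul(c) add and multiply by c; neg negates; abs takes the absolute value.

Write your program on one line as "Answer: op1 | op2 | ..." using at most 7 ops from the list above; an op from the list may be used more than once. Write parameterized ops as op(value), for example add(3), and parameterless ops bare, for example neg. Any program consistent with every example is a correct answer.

add(8) | neg | add(-5) | neg | abs | add(-9)

Check, running the answer program on each example:
  33 -> 41 -> -41 -> -46 -> 46 -> 46 -> 37
  18 -> 26 -> -26 -> -31 -> 31 -> 31 -> 22
  23 -> 31 -> -31 -> -36 -> 36 -> 36 -> 27
  -32 -> -24 -> 24 -> 19 -> -19 -> 19 -> 10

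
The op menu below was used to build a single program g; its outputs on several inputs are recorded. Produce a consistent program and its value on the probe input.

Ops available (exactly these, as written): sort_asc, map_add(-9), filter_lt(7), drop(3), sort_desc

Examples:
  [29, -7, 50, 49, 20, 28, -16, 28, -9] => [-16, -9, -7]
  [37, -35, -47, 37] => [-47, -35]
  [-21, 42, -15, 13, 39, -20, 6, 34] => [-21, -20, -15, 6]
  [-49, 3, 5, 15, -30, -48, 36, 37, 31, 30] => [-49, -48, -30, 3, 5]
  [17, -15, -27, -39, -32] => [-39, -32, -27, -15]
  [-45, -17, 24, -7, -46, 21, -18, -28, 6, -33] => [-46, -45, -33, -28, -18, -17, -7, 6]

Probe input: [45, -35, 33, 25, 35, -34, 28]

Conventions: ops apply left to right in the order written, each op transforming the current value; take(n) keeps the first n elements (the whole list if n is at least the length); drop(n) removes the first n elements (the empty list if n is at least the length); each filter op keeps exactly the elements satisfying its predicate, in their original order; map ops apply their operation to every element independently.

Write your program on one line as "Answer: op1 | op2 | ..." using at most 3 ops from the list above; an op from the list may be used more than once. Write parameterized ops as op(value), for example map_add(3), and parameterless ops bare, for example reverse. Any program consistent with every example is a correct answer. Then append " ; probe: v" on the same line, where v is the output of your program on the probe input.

sort_desc | filter_lt(7) | sort_asc ; probe: [-35, -34]

Check, running the answer program on each example:
  [29, -7, 50, 49, 20, 28, -16, 28, -9] -> [50, 49, 29, 28, 28, 20, -7, -9, -16] -> [-7, -9, -16] -> [-16, -9, -7]
  [37, -35, -47, 37] -> [37, 37, -35, -47] -> [-35, -47] -> [-47, -35]
  [-21, 42, -15, 13, 39, -20, 6, 34] -> [42, 39, 34, 13, 6, -15, -20, -21] -> [6, -15, -20, -21] -> [-21, -20, -15, 6]
  [-49, 3, 5, 15, -30, -48, 36, 37, 31, 30] -> [37, 36, 31, 30, 15, 5, 3, -30, -48, -49] -> [5, 3, -30, -48, -49] -> [-49, -48, -30, 3, 5]
  [17, -15, -27, -39, -32] -> [17, -15, -27, -32, -39] -> [-15, -27, -32, -39] -> [-39, -32, -27, -15]
  [-45, -17, 24, -7, -46, 21, -18, -28, 6, -33] -> [24, 21, 6, -7, -17, -18, -28, -33, -45, -46] -> [6, -7, -17, -18, -28, -33, -45, -46] -> [-46, -45, -33, -28, -18, -17, -7, 6]
  probe: [45, -35, 33, 25, 35, -34, 28] -> [45, 35, 33, 28, 25, -34, -35] -> [-34, -35] -> [-35, -34]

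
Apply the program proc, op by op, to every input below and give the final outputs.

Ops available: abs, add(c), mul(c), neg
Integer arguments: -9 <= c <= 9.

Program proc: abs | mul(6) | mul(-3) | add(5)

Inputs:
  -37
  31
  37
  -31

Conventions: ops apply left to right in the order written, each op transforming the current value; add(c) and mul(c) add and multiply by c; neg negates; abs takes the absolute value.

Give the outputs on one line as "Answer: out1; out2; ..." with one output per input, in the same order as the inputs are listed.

-661; -553; -661; -553

Execution, op by op:
  -37 -> 37 -> 222 -> -666 -> -661
  31 -> 31 -> 186 -> -558 -> -553
  37 -> 37 -> 222 -> -666 -> -661
  -31 -> 31 -> 186 -> -558 -> -553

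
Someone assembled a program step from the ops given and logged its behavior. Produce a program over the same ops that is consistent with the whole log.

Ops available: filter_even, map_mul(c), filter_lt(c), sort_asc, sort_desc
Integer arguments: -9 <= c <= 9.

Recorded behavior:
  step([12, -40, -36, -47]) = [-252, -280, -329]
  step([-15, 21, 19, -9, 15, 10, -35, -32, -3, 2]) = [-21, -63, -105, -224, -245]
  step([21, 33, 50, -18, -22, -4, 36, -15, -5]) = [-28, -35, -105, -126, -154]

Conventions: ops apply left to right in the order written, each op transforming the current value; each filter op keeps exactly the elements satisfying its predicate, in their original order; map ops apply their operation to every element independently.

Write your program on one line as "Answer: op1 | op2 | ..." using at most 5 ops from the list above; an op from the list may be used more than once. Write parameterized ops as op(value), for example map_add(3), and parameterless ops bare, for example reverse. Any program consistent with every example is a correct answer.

sort_desc | sort_asc | map_mul(7) | sort_desc | filter_lt(-5)

Check, running the answer program on each example:
  [12, -40, -36, -47] -> [12, -36, -40, -47] -> [-47, -40, -36, 12] -> [-329, -280, -252, 84] -> [84, -252, -280, -329] -> [-252, -280, -329]
  [-15, 21, 19, -9, 15, 10, -35, -32, -3, 2] -> [21, 19, 15, 10, 2, -3, -9, -15, -32, -35] -> [-35, -32, -15, -9, -3, 2, 10, 15, 19, 21] -> [-245, -224, -105, -63, -21, 14, 70, 105, 133, 147] -> [147, 133, 105, 70, 14, -21, -63, -105, -224, -245] -> [-21, -63, -105, -224, -245]
  [21, 33, 50, -18, -22, -4, 36, -15, -5] -> [50, 36, 33, 21, -4, -5, -15, -18, -22] -> [-22, -18, -15, -5, -4, 21, 33, 36, 50] -> [-154, -126, -105, -35, -28, 147, 231, 252, 350] -> [350, 252, 231, 147, -28, -35, -105, -126, -154] -> [-28, -35, -105, -126, -154]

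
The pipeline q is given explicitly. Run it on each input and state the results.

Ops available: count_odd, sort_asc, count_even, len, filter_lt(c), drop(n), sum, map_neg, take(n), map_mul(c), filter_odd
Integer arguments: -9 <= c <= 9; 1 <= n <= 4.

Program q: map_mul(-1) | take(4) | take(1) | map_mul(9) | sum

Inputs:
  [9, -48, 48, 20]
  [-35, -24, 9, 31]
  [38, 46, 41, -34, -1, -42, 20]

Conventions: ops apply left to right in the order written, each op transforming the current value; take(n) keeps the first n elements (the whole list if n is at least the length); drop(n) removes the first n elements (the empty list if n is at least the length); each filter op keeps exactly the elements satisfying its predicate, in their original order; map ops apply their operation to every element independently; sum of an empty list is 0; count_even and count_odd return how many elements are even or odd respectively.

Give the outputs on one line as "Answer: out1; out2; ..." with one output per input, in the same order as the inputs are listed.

-81; 315; -342

Execution, op by op:
  [9, -48, 48, 20] -> [-9, 48, -48, -20] -> [-9, 48, -48, -20] -> [-9] -> [-81] -> -81
  [-35, -24, 9, 31] -> [35, 24, -9, -31] -> [35, 24, -9, -31] -> [35] -> [315] -> 315
  [38, 46, 41, -34, -1, -42, 20] -> [-38, -46, -41, 34, 1, 42, -20] -> [-38, -46, -41, 34] -> [-38] -> [-342] -> -342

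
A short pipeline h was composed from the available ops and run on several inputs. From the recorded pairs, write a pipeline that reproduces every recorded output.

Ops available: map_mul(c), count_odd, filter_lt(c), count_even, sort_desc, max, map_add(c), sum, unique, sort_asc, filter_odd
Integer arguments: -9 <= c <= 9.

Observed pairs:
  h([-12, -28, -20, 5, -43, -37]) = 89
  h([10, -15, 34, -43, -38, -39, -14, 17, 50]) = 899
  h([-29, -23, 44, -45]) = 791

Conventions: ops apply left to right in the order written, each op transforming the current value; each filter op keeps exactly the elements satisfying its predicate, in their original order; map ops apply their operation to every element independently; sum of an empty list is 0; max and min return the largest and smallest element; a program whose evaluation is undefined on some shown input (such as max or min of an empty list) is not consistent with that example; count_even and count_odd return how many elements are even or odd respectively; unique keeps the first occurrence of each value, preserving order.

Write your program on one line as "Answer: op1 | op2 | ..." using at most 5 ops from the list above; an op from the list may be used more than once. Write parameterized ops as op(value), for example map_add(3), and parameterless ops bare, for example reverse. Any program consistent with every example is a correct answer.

map_mul(2) | map_mul(9) | map_add(-1) | max

Check, running the answer program on each example:
  [-12, -28, -20, 5, -43, -37] -> [-24, -56, -40, 10, -86, -74] -> [-216, -504, -360, 90, -774, -666] -> [-217, -505, -361, 89, -775, -667] -> 89
  [10, -15, 34, -43, -38, -39, -14, 17, 50] -> [20, -30, 68, -86, -76, -78, -28, 34, 100] -> [180, -270, 612, -774, -684, -702, -252, 306, 900] -> [179, -271, 611, -775, -685, -703, -253, 305, 899] -> 899
  [-29, -23, 44, -45] -> [-58, -46, 88, -90] -> [-522, -414, 792, -810] -> [-523, -415, 791, -811] -> 791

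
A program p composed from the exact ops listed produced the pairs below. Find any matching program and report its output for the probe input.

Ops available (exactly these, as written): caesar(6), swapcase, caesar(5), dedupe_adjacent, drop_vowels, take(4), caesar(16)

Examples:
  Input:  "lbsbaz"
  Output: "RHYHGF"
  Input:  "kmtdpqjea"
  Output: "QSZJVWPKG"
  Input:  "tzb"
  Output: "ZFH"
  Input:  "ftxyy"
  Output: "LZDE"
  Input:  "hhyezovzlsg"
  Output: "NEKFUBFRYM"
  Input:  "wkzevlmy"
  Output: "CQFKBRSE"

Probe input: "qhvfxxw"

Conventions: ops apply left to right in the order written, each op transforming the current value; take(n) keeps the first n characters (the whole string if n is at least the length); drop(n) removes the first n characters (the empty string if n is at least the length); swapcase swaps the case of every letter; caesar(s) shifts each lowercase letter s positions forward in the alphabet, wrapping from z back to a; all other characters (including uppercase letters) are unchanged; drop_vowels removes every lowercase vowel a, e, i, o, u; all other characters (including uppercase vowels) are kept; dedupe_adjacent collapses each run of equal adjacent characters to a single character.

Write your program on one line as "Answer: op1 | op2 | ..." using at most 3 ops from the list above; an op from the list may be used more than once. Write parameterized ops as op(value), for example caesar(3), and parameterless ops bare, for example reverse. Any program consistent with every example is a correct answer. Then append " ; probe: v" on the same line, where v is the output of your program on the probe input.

caesar(6) | swapcase | dedupe_adjacent ; probe: "WNBLDC"

Check, running the answer program on each example:
  "lbsbaz" -> "rhyhgf" -> "RHYHGF" -> "RHYHGF"
  "kmtdpqjea" -> "qszjvwpkg" -> "QSZJVWPKG" -> "QSZJVWPKG"
  "tzb" -> "zfh" -> "ZFH" -> "ZFH"
  "ftxyy" -> "lzdee" -> "LZDEE" -> "LZDE"
  "hhyezovzlsg" -> "nnekfubfrym" -> "NNEKFUBFRYM" -> "NEKFUBFRYM"
  "wkzevlmy" -> "cqfkbrse" -> "CQFKBRSE" -> "CQFKBRSE"
  probe: "qhvfxxw" -> "wnblddc" -> "WNBLDDC" -> "WNBLDC"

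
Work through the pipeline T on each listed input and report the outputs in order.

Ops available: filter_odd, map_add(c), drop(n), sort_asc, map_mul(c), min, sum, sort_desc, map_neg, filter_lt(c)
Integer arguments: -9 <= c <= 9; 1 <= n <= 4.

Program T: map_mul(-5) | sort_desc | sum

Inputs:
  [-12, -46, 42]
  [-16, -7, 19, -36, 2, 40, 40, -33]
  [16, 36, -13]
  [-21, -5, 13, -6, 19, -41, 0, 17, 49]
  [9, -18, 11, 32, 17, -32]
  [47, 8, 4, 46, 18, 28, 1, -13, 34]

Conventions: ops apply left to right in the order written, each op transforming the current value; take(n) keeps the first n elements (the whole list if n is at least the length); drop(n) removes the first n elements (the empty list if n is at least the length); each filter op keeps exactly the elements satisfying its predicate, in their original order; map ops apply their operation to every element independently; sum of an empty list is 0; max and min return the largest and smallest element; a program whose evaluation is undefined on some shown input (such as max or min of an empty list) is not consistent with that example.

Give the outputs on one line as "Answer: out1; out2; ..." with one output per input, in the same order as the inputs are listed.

Execution, op by op:
  [-12, -46, 42] -> [60, 230, -210] -> [230, 60, -210] -> 80
  [-16, -7, 19, -36, 2, 40, 40, -33] -> [80, 35, -95, 180, -10, -200, -200, 165] -> [180, 165, 80, 35, -10, -95, -200, -200] -> -45
  [16, 36, -13] -> [-80, -180, 65] -> [65, -80, -180] -> -195
  [-21, -5, 13, -6, 19, -41, 0, 17, 49] -> [105, 25, -65, 30, -95, 205, 0, -85, -245] -> [205, 105, 30, 25, 0, -65, -85, -95, -245] -> -125
  [9, -18, 11, 32, 17, -32] -> [-45, 90, -55, -160, -85, 160] -> [160, 90, -45, -55, -85, -160] -> -95
  [47, 8, 4, 46, 18, 28, 1, -13, 34] -> [-235, -40, -20, -230, -90, -140, -5, 65, -170] -> [65, -5, -20, -40, -90, -140, -170, -230, -235] -> -865

80; -45; -195; -125; -95; -865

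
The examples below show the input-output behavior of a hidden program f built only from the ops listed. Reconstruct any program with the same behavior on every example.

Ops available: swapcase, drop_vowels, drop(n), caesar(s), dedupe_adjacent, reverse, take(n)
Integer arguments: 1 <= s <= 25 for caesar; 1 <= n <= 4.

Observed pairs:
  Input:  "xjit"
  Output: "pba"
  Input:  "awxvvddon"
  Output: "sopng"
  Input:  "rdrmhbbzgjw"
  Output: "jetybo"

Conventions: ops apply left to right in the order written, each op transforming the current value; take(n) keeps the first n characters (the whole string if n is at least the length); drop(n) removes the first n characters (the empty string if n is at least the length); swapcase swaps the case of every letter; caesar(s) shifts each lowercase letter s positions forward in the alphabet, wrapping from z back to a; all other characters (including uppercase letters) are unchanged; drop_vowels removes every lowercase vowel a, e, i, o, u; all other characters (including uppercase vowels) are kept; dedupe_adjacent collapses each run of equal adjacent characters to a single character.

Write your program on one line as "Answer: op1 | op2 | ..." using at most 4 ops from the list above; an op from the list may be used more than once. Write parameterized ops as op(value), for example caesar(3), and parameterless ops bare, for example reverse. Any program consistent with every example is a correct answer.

caesar(1) | drop_vowels | dedupe_adjacent | caesar(17)

Check, running the answer program on each example:
  "xjit" -> "ykju" -> "ykj" -> "ykj" -> "pba"
  "awxvvddon" -> "bxywweepo" -> "bxywwp" -> "bxywp" -> "sopng"
  "rdrmhbbzgjw" -> "sesniccahkx" -> "ssncchkx" -> "snchkx" -> "jetybo"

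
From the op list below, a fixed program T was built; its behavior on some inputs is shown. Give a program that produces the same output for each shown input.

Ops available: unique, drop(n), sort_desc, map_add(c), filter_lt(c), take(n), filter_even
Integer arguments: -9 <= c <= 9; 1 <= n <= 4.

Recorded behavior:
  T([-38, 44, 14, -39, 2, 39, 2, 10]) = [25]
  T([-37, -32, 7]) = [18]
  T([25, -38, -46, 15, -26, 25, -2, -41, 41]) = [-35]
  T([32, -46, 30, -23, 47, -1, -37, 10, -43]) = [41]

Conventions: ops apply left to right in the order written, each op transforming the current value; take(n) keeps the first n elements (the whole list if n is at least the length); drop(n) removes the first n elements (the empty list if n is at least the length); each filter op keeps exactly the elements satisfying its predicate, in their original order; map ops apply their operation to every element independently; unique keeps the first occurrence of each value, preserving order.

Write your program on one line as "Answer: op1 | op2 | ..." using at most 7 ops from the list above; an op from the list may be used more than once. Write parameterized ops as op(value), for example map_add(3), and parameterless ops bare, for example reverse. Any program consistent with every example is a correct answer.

unique | map_add(2) | take(4) | take(3) | map_add(9) | drop(2)

Check, running the answer program on each example:
  [-38, 44, 14, -39, 2, 39, 2, 10] -> [-38, 44, 14, -39, 2, 39, 10] -> [-36, 46, 16, -37, 4, 41, 12] -> [-36, 46, 16, -37] -> [-36, 46, 16] -> [-27, 55, 25] -> [25]
  [-37, -32, 7] -> [-37, -32, 7] -> [-35, -30, 9] -> [-35, -30, 9] -> [-35, -30, 9] -> [-26, -21, 18] -> [18]
  [25, -38, -46, 15, -26, 25, -2, -41, 41] -> [25, -38, -46, 15, -26, -2, -41, 41] -> [27, -36, -44, 17, -24, 0, -39, 43] -> [27, -36, -44, 17] -> [27, -36, -44] -> [36, -27, -35] -> [-35]
  [32, -46, 30, -23, 47, -1, -37, 10, -43] -> [32, -46, 30, -23, 47, -1, -37, 10, -43] -> [34, -44, 32, -21, 49, 1, -35, 12, -41] -> [34, -44, 32, -21] -> [34, -44, 32] -> [43, -35, 41] -> [41]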